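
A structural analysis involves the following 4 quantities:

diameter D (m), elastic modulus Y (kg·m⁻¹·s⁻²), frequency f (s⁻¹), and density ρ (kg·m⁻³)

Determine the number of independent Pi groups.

1

There are 4 variables and 3 base dimensions (M, L, T).
The dimension matrix has rank 3.
Independent dimensionless groups: 4 − 3 = 1.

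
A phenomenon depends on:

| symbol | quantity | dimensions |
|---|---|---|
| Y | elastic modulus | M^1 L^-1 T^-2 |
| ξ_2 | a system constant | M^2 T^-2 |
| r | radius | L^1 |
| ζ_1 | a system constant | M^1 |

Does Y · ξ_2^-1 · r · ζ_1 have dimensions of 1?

Sum the exponent of each base dimension across the product:
  M: [Y]_M − [ξ_2]_M + [r]_M + [ζ_1]_M = (1) − (2) + (0) + (1) = 0
  L: [Y]_L − [ξ_2]_L + [r]_L + [ζ_1]_L = (-1) − (0) + (1) + (0) = 0
  T: [Y]_T − [ξ_2]_T + [r]_T + [ζ_1]_T = (-2) − (-2) + (0) + (0) = 0
All base exponents vanish — dimensionless.

yes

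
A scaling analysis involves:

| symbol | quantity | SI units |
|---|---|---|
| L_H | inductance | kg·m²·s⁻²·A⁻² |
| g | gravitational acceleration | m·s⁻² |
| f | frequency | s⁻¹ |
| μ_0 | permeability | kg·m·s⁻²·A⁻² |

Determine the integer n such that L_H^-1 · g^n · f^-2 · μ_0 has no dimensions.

Balance the L exponent: (1)·n from g, plus −(2) − 2·(0) + (1) = -1 from the rest, must sum to zero.
n − 1 = 0, so n = 1.

1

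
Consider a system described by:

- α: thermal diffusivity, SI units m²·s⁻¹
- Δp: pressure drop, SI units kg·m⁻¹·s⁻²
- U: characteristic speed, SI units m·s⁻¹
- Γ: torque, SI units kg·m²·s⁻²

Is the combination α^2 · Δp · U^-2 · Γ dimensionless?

no

Sum the exponent of each base dimension across the product:
  M: 2·[α]_M + [Δp]_M − 2·[U]_M + [Γ]_M = 2·(0) + (1) − 2·(0) + (1) = 2
  L: 2·[α]_L + [Δp]_L − 2·[U]_L + [Γ]_L = 2·(2) + (-1) − 2·(1) + (2) = 3
  T: 2·[α]_T + [Δp]_T − 2·[U]_T + [Γ]_T = 2·(-1) + (-2) − 2·(-1) + (-2) = -4
Net dimensions [M² L³ T⁻⁴] ≠ [1] — not dimensionless.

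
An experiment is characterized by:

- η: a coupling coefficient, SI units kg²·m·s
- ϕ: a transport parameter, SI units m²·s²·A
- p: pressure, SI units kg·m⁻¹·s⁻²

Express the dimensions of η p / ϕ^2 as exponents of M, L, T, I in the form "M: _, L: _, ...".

M: 3, L: -4, T: -5, I: -2

Collect each base-dimension exponent across the product:
  M: (2) − 2·(0) + (1) = 3
  L: (1) − 2·(2) + (-1) = -4
  T: (1) − 2·(2) + (-2) = -5
  I: (0) − 2·(1) + (0) = -2
So the dimensions are [M³ L⁻⁴ T⁻⁵ I⁻²].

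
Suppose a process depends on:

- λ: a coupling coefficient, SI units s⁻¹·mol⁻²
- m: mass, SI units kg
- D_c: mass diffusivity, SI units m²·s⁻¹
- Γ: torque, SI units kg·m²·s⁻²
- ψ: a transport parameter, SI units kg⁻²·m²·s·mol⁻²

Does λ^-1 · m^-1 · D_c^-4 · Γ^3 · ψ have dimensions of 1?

yes

Sum the exponent of each base dimension across the product:
  M: −[λ]_M − [m]_M − 4·[D_c]_M + 3·[Γ]_M + [ψ]_M = −(0) − (1) − 4·(0) + 3·(1) + (-2) = 0
  L: −[λ]_L − [m]_L − 4·[D_c]_L + 3·[Γ]_L + [ψ]_L = −(0) − (0) − 4·(2) + 3·(2) + (2) = 0
  T: −[λ]_T − [m]_T − 4·[D_c]_T + 3·[Γ]_T + [ψ]_T = −(-1) − (0) − 4·(-1) + 3·(-2) + (1) = 0
  N: −[λ]_N − [m]_N − 4·[D_c]_N + 3·[Γ]_N + [ψ]_N = −(-2) − (0) − 4·(0) + 3·(0) + (-2) = 0
All base exponents vanish — dimensionless.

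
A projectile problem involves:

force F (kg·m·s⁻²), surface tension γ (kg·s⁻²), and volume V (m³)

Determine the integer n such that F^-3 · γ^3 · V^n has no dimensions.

Balance the L exponent: (3)·n from V, plus −3·(1) + 3·(0) = -3 from the rest, must sum to zero.
3n − 3 = 0, so n = 1.

1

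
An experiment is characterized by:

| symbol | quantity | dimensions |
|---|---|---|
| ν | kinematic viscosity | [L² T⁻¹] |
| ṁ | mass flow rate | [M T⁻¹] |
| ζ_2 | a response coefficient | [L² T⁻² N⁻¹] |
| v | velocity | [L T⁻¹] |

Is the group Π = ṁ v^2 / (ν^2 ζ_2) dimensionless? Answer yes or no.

no

Sum the exponent of each base dimension across the product:
  M: −2·[ν]_M + [ṁ]_M − [ζ_2]_M + 2·[v]_M = −2·(0) + (1) − (0) + 2·(0) = 1
  L: −2·[ν]_L + [ṁ]_L − [ζ_2]_L + 2·[v]_L = −2·(2) + (0) − (2) + 2·(1) = -4
  T: −2·[ν]_T + [ṁ]_T − [ζ_2]_T + 2·[v]_T = −2·(-1) + (-1) − (-2) + 2·(-1) = 1
  N: −2·[ν]_N + [ṁ]_N − [ζ_2]_N + 2·[v]_N = −2·(0) + (0) − (-1) + 2·(0) = 1
Net dimensions [M L⁻⁴ T N] ≠ [1] — not dimensionless.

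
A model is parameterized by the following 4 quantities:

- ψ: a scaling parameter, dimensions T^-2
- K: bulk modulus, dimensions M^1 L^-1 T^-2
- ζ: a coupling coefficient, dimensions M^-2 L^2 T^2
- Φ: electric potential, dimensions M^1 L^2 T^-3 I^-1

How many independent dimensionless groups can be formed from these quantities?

There are 4 variables and 4 base dimensions (M, L, T, I).
The dimension matrix has rank 3 (less than 4: the dimension vectors are linearly dependent).
Independent dimensionless groups: 4 − 3 = 1.

1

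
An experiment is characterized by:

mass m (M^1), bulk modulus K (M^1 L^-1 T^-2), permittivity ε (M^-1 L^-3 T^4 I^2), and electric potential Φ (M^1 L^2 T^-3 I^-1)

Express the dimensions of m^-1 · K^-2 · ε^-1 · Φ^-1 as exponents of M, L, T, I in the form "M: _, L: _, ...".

M: -3, L: 3, T: 3, I: -1

Collect each base-dimension exponent across the product:
  M: −(1) − 2·(1) − (-1) − (1) = -3
  L: −(0) − 2·(-1) − (-3) − (2) = 3
  T: −(0) − 2·(-2) − (4) − (-3) = 3
  I: −(0) − 2·(0) − (2) − (-1) = -1
So the dimensions are [M⁻³ L³ T³ I⁻¹].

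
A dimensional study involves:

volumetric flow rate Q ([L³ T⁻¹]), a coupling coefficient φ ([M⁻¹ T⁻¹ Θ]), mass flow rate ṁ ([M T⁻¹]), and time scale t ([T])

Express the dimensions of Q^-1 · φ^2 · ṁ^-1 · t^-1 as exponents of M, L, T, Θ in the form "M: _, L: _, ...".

M: -3, L: -3, T: -1, Θ: 2

Collect each base-dimension exponent across the product:
  M: −(0) + 2·(-1) − (1) − (0) = -3
  L: −(3) + 2·(0) − (0) − (0) = -3
  T: −(-1) + 2·(-1) − (-1) − (1) = -1
  Θ: −(0) + 2·(1) − (0) − (0) = 2
So the dimensions are [M⁻³ L⁻³ T⁻¹ Θ²].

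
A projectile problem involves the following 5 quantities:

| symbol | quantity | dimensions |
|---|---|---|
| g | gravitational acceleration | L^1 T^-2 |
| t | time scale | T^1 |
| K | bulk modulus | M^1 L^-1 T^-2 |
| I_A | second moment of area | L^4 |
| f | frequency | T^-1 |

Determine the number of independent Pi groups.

2

There are 5 variables and 3 base dimensions (M, L, T).
The dimension matrix has rank 3.
Independent dimensionless groups: 5 − 3 = 2.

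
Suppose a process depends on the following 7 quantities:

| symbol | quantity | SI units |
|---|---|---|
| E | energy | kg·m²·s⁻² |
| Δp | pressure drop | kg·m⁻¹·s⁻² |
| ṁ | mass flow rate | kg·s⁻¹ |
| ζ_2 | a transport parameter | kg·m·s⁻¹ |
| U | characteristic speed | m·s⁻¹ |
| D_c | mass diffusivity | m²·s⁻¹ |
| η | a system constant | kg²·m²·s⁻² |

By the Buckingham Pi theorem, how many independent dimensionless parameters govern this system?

There are 7 variables and 3 base dimensions (M, L, T).
The dimension matrix has rank 3.
Independent dimensionless groups: 7 − 3 = 4.

4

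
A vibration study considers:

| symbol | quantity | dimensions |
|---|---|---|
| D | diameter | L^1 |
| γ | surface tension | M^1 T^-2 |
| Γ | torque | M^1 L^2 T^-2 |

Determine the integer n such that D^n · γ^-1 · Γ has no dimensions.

-2

Balance the L exponent: (1)·n from D, plus −(0) + (2) = 2 from the rest, must sum to zero.
n + 2 = 0, so n = -2.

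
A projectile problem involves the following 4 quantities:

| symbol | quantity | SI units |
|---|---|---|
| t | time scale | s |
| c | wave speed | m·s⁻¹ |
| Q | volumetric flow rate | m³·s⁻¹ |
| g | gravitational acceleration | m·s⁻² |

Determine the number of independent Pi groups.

There are 4 variables and 2 base dimensions (L, T).
The dimension matrix has rank 2.
Independent dimensionless groups: 4 − 2 = 2.

2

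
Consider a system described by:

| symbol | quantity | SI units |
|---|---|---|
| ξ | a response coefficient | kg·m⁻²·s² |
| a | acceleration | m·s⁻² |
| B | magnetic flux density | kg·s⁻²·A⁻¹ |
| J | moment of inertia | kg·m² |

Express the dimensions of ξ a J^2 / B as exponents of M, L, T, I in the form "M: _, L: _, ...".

M: 2, L: 3, T: 2, I: 1

Collect each base-dimension exponent across the product:
  M: (1) + (0) − (1) + 2·(1) = 2
  L: (-2) + (1) − (0) + 2·(2) = 3
  T: (2) + (-2) − (-2) + 2·(0) = 2
  I: (0) + (0) − (-1) + 2·(0) = 1
So the dimensions are [M² L³ T² I].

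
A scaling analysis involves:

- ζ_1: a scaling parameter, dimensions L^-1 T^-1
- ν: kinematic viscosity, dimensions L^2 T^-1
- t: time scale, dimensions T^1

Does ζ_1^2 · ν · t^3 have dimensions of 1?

Sum the exponent of each base dimension across the product:
  L: 2·[ζ_1]_L + [ν]_L + 3·[t]_L = 2·(-1) + (2) + 3·(0) = 0
  T: 2·[ζ_1]_T + [ν]_T + 3·[t]_T = 2·(-1) + (-1) + 3·(1) = 0
All base exponents vanish — dimensionless.

yes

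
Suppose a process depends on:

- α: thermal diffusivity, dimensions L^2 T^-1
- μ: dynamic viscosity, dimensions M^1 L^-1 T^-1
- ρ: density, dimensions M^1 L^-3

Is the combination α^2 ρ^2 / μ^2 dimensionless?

yes

Sum the exponent of each base dimension across the product:
  M: 2·[α]_M − 2·[μ]_M + 2·[ρ]_M = 2·(0) − 2·(1) + 2·(1) = 0
  L: 2·[α]_L − 2·[μ]_L + 2·[ρ]_L = 2·(2) − 2·(-1) + 2·(-3) = 0
  T: 2·[α]_T − 2·[μ]_T + 2·[ρ]_T = 2·(-1) − 2·(-1) + 2·(0) = 0
All base exponents vanish — dimensionless.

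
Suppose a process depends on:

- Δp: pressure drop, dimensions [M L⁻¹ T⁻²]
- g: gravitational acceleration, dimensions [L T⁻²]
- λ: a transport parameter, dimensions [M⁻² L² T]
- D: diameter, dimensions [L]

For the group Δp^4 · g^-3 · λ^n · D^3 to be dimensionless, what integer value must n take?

Balance the M exponent: (-2)·n from λ, plus 4·(1) − 3·(0) + 3·(0) = 4 from the rest, must sum to zero.
-2n + 4 = 0, so n = 2.

2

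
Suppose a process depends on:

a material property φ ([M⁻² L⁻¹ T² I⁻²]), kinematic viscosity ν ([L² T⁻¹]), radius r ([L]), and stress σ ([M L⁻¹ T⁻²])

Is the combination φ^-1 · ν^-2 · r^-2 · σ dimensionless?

Sum the exponent of each base dimension across the product:
  M: −[φ]_M − 2·[ν]_M − 2·[r]_M + [σ]_M = −(-2) − 2·(0) − 2·(0) + (1) = 3
  L: −[φ]_L − 2·[ν]_L − 2·[r]_L + [σ]_L = −(-1) − 2·(2) − 2·(1) + (-1) = -6
  T: −[φ]_T − 2·[ν]_T − 2·[r]_T + [σ]_T = −(2) − 2·(-1) − 2·(0) + (-2) = -2
  I: −[φ]_I − 2·[ν]_I − 2·[r]_I + [σ]_I = −(-2) − 2·(0) − 2·(0) + (0) = 2
Net dimensions [M³ L⁻⁶ T⁻² I²] ≠ [1] — not dimensionless.

no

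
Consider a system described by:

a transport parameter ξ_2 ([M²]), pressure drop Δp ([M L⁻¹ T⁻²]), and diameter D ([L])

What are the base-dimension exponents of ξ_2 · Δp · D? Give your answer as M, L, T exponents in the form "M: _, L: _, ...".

M: 3, L: 0, T: -2

Collect each base-dimension exponent across the product:
  M: (2) + (1) + (0) = 3
  L: (0) + (-1) + (1) = 0
  T: (0) + (-2) + (0) = -2
So the dimensions are [M³ T⁻²].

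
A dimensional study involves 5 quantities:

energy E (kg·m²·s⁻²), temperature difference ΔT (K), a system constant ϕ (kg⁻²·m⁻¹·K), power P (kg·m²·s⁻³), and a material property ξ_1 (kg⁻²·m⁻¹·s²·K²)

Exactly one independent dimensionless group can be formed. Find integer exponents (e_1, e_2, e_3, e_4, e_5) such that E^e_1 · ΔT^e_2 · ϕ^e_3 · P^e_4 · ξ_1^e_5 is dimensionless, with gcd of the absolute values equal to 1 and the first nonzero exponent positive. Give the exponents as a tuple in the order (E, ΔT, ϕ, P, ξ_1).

M: e_1·(1) + e_2·(0) + e_3·(-2) + e_4·(1) + e_5·(-2) = 0
L: e_1·(2) + e_2·(0) + e_3·(-1) + e_4·(2) + e_5·(-1) = 0
T: e_1·(-2) + e_2·(0) + e_3·(0) + e_4·(-3) + e_5·(2) = 0
Θ: e_1·(0) + e_2·(1) + e_3·(1) + e_4·(0) + e_5·(2) = 0
Solving this homogeneous linear system for the smallest-integer solution (first nonzero entry positive) gives (2, 1, 1, -2, -1).

(2, 1, 1, -2, -1)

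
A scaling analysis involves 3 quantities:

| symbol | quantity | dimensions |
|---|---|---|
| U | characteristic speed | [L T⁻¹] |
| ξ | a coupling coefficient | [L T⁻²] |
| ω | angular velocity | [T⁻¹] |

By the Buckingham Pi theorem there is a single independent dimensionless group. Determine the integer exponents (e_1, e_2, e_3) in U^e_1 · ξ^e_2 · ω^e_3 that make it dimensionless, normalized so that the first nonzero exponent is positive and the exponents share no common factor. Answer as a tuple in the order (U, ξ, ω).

L: e_1·(1) + e_2·(1) + e_3·(0) = 0
T: e_1·(-1) + e_2·(-2) + e_3·(-1) = 0
Solving this homogeneous linear system for the smallest-integer solution (first nonzero entry positive) gives (1, -1, 1).

(1, -1, 1)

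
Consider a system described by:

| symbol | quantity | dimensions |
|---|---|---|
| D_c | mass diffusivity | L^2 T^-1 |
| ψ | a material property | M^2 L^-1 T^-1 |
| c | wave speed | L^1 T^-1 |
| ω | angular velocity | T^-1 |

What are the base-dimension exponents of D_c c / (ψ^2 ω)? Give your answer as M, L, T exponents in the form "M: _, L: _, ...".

M: -4, L: 5, T: 1

Collect each base-dimension exponent across the product:
  M: (0) − 2·(2) + (0) − (0) = -4
  L: (2) − 2·(-1) + (1) − (0) = 5
  T: (-1) − 2·(-1) + (-1) − (-1) = 1
So the dimensions are [M⁻⁴ L⁵ T].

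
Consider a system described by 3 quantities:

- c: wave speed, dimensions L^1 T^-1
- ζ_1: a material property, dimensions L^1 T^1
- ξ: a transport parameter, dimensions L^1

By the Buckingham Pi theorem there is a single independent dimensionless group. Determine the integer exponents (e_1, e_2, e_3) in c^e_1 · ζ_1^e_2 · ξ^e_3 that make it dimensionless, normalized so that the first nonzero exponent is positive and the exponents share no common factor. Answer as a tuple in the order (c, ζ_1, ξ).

L: e_1·(1) + e_2·(1) + e_3·(1) = 0
T: e_1·(-1) + e_2·(1) + e_3·(0) = 0
Solving this homogeneous linear system for the smallest-integer solution (first nonzero entry positive) gives (1, 1, -2).

(1, 1, -2)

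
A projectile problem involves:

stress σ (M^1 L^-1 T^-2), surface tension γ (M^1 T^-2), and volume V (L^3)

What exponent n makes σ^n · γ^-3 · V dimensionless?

3

Balance the M exponent: (1)·n from σ, plus −3·(1) + (0) = -3 from the rest, must sum to zero.
n − 3 = 0, so n = 3.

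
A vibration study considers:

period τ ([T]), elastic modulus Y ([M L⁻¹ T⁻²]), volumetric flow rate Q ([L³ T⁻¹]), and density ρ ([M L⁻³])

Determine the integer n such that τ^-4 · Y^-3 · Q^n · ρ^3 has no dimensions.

2

Balance the L exponent: (3)·n from Q, plus −4·(0) − 3·(-1) + 3·(-3) = -6 from the rest, must sum to zero.
3n − 6 = 0, so n = 2.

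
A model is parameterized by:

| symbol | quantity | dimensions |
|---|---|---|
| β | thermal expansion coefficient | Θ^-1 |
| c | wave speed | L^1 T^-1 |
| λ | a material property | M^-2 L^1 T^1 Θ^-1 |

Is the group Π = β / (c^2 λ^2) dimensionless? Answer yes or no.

Sum the exponent of each base dimension across the product:
  M: [β]_M − 2·[c]_M − 2·[λ]_M = (0) − 2·(0) − 2·(-2) = 4
  L: [β]_L − 2·[c]_L − 2·[λ]_L = (0) − 2·(1) − 2·(1) = -4
  T: [β]_T − 2·[c]_T − 2·[λ]_T = (0) − 2·(-1) − 2·(1) = 0
  Θ: [β]_Θ − 2·[c]_Θ − 2·[λ]_Θ = (-1) − 2·(0) − 2·(-1) = 1
Net dimensions [M⁴ L⁻⁴ Θ] ≠ [1] — not dimensionless.

no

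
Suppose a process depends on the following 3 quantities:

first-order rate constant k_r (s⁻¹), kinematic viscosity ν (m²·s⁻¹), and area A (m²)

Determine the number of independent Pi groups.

1

There are 3 variables and 2 base dimensions (L, T).
The dimension matrix has rank 2.
Independent dimensionless groups: 3 − 2 = 1.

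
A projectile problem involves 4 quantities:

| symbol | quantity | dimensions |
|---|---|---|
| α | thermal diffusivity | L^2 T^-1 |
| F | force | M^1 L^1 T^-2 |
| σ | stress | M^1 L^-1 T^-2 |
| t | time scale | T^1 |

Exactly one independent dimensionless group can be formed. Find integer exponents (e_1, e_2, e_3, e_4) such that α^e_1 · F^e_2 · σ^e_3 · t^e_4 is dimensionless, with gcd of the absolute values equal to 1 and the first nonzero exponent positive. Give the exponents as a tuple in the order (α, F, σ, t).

(1, -1, 1, 1)

M: e_1·(0) + e_2·(1) + e_3·(1) + e_4·(0) = 0
L: e_1·(2) + e_2·(1) + e_3·(-1) + e_4·(0) = 0
T: e_1·(-1) + e_2·(-2) + e_3·(-2) + e_4·(1) = 0
Solving this homogeneous linear system for the smallest-integer solution (first nonzero entry positive) gives (1, -1, 1, 1).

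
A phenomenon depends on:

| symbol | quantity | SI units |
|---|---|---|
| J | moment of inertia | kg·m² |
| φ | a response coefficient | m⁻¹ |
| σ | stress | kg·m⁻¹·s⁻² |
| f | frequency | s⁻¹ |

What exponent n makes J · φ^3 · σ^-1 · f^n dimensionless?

Balance the T exponent: (-1)·n from f, plus (0) + 3·(0) − (-2) = 2 from the rest, must sum to zero.
−n + 2 = 0, so n = 2.

2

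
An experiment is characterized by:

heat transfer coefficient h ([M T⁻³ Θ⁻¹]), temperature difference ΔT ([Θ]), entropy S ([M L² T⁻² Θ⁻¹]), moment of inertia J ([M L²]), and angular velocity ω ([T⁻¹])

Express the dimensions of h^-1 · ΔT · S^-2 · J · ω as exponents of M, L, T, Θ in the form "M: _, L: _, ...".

M: -2, L: -2, T: 6, Θ: 4

Collect each base-dimension exponent across the product:
  M: −(1) + (0) − 2·(1) + (1) + (0) = -2
  L: −(0) + (0) − 2·(2) + (2) + (0) = -2
  T: −(-3) + (0) − 2·(-2) + (0) + (-1) = 6
  Θ: −(-1) + (1) − 2·(-1) + (0) + (0) = 4
So the dimensions are [M⁻² L⁻² T⁶ Θ⁴].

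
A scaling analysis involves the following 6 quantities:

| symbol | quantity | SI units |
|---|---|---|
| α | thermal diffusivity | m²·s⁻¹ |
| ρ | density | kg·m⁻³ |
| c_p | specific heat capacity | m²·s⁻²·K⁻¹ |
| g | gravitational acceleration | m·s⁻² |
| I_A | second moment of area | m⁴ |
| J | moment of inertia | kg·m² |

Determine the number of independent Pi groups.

2

There are 6 variables and 4 base dimensions (M, L, T, Θ).
The dimension matrix has rank 4.
Independent dimensionless groups: 6 − 4 = 2.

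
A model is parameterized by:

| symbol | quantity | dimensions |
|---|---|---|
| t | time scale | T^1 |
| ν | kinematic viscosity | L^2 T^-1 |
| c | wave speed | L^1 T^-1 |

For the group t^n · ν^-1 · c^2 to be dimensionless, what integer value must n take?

Balance the T exponent: (1)·n from t, plus −(-1) + 2·(-1) = -1 from the rest, must sum to zero.
n − 1 = 0, so n = 1.

1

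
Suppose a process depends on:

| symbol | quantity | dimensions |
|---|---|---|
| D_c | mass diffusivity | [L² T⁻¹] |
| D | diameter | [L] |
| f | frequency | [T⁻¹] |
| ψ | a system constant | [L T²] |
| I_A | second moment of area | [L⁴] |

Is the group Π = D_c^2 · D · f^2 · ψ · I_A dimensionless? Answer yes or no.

no

Sum the exponent of each base dimension across the product:
  L: 2·[D_c]_L + [D]_L + 2·[f]_L + [ψ]_L + [I_A]_L = 2·(2) + (1) + 2·(0) + (1) + (4) = 10
  T: 2·[D_c]_T + [D]_T + 2·[f]_T + [ψ]_T + [I_A]_T = 2·(-1) + (0) + 2·(-1) + (2) + (0) = -2
Net dimensions [L¹⁰ T⁻²] ≠ [1] — not dimensionless.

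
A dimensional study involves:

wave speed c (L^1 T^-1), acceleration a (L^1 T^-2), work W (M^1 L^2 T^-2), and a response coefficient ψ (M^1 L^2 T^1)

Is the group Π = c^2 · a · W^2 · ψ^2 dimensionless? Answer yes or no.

Sum the exponent of each base dimension across the product:
  M: 2·[c]_M + [a]_M + 2·[W]_M + 2·[ψ]_M = 2·(0) + (0) + 2·(1) + 2·(1) = 4
  L: 2·[c]_L + [a]_L + 2·[W]_L + 2·[ψ]_L = 2·(1) + (1) + 2·(2) + 2·(2) = 11
  T: 2·[c]_T + [a]_T + 2·[W]_T + 2·[ψ]_T = 2·(-1) + (-2) + 2·(-2) + 2·(1) = -6
Net dimensions [M⁴ L¹¹ T⁻⁶] ≠ [1] — not dimensionless.

no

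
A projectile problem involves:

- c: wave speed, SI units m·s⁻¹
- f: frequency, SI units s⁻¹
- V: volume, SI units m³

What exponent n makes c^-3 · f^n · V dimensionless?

Balance the T exponent: (-1)·n from f, plus −3·(-1) + (0) = 3 from the rest, must sum to zero.
−n + 3 = 0, so n = 3.

3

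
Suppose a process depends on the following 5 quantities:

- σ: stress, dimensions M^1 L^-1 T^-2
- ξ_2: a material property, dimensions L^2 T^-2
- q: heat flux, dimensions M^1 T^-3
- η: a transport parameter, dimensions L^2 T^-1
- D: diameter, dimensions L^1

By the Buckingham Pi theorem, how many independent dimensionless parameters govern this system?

2

There are 5 variables and 3 base dimensions (M, L, T).
The dimension matrix has rank 3.
Independent dimensionless groups: 5 − 3 = 2.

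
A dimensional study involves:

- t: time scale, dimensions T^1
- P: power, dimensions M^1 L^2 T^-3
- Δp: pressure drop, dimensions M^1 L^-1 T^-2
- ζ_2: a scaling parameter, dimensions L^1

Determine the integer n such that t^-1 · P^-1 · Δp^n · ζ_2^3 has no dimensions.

Balance the M exponent: (1)·n from Δp, plus −(0) − (1) + 3·(0) = -1 from the rest, must sum to zero.
n − 1 = 0, so n = 1.

1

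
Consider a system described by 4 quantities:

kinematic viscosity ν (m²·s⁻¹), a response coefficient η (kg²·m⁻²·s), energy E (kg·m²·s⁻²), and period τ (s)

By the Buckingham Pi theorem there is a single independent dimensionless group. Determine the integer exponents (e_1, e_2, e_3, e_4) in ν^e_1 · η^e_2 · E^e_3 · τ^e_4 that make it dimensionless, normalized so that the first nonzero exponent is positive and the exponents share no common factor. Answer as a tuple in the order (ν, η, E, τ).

(3, 1, -2, -2)

M: e_1·(0) + e_2·(2) + e_3·(1) + e_4·(0) = 0
L: e_1·(2) + e_2·(-2) + e_3·(2) + e_4·(0) = 0
T: e_1·(-1) + e_2·(1) + e_3·(-2) + e_4·(1) = 0
Solving this homogeneous linear system for the smallest-integer solution (first nonzero entry positive) gives (3, 1, -2, -2).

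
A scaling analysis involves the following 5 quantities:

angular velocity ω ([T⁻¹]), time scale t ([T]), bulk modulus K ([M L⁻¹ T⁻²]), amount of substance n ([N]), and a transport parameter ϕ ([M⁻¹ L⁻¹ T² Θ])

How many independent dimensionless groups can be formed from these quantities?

There are 5 variables and 5 base dimensions (M, L, T, Θ, N).
The dimension matrix has rank 4 (less than 5: the dimension vectors are linearly dependent).
Independent dimensionless groups: 5 − 4 = 1.

1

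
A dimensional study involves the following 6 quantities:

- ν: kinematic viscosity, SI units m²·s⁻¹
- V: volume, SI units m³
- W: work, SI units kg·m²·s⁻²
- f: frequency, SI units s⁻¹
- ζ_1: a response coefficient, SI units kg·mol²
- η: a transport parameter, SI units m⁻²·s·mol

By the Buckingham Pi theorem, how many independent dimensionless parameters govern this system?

There are 6 variables and 4 base dimensions (M, L, T, N).
The dimension matrix has rank 4.
Independent dimensionless groups: 6 − 4 = 2.

2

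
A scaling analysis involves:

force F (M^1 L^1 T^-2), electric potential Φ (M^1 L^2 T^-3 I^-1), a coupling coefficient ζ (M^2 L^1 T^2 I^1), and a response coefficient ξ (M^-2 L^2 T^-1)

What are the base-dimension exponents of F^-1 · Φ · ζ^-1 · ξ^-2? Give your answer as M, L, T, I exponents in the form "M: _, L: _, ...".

M: 2, L: -4, T: -1, I: -2

Collect each base-dimension exponent across the product:
  M: −(1) + (1) − (2) − 2·(-2) = 2
  L: −(1) + (2) − (1) − 2·(2) = -4
  T: −(-2) + (-3) − (2) − 2·(-1) = -1
  I: −(0) + (-1) − (1) − 2·(0) = -2
So the dimensions are [M² L⁻⁴ T⁻¹ I⁻²].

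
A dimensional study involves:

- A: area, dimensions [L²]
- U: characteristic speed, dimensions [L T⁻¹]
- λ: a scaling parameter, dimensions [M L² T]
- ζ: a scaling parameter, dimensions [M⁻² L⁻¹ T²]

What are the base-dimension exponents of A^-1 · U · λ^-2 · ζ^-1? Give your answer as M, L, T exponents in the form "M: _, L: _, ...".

M: 0, L: -4, T: -5

Collect each base-dimension exponent across the product:
  M: −(0) + (0) − 2·(1) − (-2) = 0
  L: −(2) + (1) − 2·(2) − (-1) = -4
  T: −(0) + (-1) − 2·(1) − (2) = -5
So the dimensions are [L⁻⁴ T⁻⁵].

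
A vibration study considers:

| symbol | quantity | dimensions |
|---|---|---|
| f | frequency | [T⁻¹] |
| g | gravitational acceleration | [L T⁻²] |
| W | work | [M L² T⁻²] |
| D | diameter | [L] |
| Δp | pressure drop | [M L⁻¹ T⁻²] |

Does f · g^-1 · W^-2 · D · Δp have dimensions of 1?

Sum the exponent of each base dimension across the product:
  M: [f]_M − [g]_M − 2·[W]_M + [D]_M + [Δp]_M = (0) − (0) − 2·(1) + (0) + (1) = -1
  L: [f]_L − [g]_L − 2·[W]_L + [D]_L + [Δp]_L = (0) − (1) − 2·(2) + (1) + (-1) = -5
  T: [f]_T − [g]_T − 2·[W]_T + [D]_T + [Δp]_T = (-1) − (-2) − 2·(-2) + (0) + (-2) = 3
Net dimensions [M⁻¹ L⁻⁵ T³] ≠ [1] — not dimensionless.

no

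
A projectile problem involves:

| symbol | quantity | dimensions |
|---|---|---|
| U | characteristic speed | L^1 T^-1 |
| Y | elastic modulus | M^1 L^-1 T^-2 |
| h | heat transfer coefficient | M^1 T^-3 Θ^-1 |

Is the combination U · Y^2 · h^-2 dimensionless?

no

Sum the exponent of each base dimension across the product:
  M: [U]_M + 2·[Y]_M − 2·[h]_M = (0) + 2·(1) − 2·(1) = 0
  L: [U]_L + 2·[Y]_L − 2·[h]_L = (1) + 2·(-1) − 2·(0) = -1
  T: [U]_T + 2·[Y]_T − 2·[h]_T = (-1) + 2·(-2) − 2·(-3) = 1
  Θ: [U]_Θ + 2·[Y]_Θ − 2·[h]_Θ = (0) + 2·(0) − 2·(-1) = 2
Net dimensions [L⁻¹ T Θ²] ≠ [1] — not dimensionless.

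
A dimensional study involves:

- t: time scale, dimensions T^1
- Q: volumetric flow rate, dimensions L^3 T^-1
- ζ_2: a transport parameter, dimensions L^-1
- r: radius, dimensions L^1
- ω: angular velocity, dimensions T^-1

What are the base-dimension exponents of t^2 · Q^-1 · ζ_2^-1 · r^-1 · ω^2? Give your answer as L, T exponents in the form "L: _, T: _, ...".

Collect each base-dimension exponent across the product:
  L: 2·(0) − (3) − (-1) − (1) + 2·(0) = -3
  T: 2·(1) − (-1) − (0) − (0) + 2·(-1) = 1
So the dimensions are [L⁻³ T].

L: -3, T: 1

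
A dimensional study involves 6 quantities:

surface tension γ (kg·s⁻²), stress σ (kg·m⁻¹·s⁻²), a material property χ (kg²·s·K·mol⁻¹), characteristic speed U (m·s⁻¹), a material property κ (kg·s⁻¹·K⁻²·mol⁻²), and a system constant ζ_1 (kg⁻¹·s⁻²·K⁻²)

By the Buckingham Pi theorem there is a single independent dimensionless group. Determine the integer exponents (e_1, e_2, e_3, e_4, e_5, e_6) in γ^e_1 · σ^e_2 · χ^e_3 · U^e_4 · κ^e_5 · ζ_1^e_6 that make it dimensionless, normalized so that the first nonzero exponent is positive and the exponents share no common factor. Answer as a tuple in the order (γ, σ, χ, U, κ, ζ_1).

(2, -1, -2, -1, 1, -2)

M: e_1·(1) + e_2·(1) + e_3·(2) + e_4·(0) + e_5·(1) + e_6·(-1) = 0
L: e_1·(0) + e_2·(-1) + e_3·(0) + e_4·(1) + e_5·(0) + e_6·(0) = 0
T: e_1·(-2) + e_2·(-2) + e_3·(1) + e_4·(-1) + e_5·(-1) + e_6·(-2) = 0
Θ: e_1·(0) + e_2·(0) + e_3·(1) + e_4·(0) + e_5·(-2) + e_6·(-2) = 0
N: e_1·(0) + e_2·(0) + e_3·(-1) + e_4·(0) + e_5·(-2) + e_6·(0) = 0
Solving this homogeneous linear system for the smallest-integer solution (first nonzero entry positive) gives (2, -1, -2, -1, 1, -2).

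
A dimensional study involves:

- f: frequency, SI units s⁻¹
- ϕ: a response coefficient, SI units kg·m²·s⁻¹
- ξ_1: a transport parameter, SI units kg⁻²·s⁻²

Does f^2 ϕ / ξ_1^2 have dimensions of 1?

no

Sum the exponent of each base dimension across the product:
  M: 2·[f]_M + [ϕ]_M − 2·[ξ_1]_M = 2·(0) + (1) − 2·(-2) = 5
  L: 2·[f]_L + [ϕ]_L − 2·[ξ_1]_L = 2·(0) + (2) − 2·(0) = 2
  T: 2·[f]_T + [ϕ]_T − 2·[ξ_1]_T = 2·(-1) + (-1) − 2·(-2) = 1
Net dimensions [M⁵ L² T] ≠ [1] — not dimensionless.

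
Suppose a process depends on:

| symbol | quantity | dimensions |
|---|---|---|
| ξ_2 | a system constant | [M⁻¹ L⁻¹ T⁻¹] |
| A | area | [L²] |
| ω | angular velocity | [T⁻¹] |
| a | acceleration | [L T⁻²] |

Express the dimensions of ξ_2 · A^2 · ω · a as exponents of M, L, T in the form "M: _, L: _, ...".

M: -1, L: 4, T: -4

Collect each base-dimension exponent across the product:
  M: (-1) + 2·(0) + (0) + (0) = -1
  L: (-1) + 2·(2) + (0) + (1) = 4
  T: (-1) + 2·(0) + (-1) + (-2) = -4
So the dimensions are [M⁻¹ L⁴ T⁻⁴].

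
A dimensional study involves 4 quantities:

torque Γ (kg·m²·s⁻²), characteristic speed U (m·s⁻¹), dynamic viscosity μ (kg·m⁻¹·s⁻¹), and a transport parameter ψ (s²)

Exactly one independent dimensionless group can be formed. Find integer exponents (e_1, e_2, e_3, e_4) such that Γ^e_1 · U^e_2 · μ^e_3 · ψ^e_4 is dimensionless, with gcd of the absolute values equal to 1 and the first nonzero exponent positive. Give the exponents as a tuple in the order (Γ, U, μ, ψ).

M: e_1·(1) + e_2·(0) + e_3·(1) + e_4·(0) = 0
L: e_1·(2) + e_2·(1) + e_3·(-1) + e_4·(0) = 0
T: e_1·(-2) + e_2·(-1) + e_3·(-1) + e_4·(2) = 0
Solving this homogeneous linear system for the smallest-integer solution (first nonzero entry positive) gives (1, -3, -1, -1).

(1, -3, -1, -1)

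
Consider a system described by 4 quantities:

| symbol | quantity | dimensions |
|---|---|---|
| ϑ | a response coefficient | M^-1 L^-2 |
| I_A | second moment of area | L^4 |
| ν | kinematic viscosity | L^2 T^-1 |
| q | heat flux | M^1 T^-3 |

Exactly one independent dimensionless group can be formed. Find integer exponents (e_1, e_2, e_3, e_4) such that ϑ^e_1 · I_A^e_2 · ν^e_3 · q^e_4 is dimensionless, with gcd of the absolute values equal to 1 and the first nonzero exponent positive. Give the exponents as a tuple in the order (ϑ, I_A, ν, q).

(1, 2, -3, 1)

M: e_1·(-1) + e_2·(0) + e_3·(0) + e_4·(1) = 0
L: e_1·(-2) + e_2·(4) + e_3·(2) + e_4·(0) = 0
T: e_1·(0) + e_2·(0) + e_3·(-1) + e_4·(-3) = 0
Solving this homogeneous linear system for the smallest-integer solution (first nonzero entry positive) gives (1, 2, -3, 1).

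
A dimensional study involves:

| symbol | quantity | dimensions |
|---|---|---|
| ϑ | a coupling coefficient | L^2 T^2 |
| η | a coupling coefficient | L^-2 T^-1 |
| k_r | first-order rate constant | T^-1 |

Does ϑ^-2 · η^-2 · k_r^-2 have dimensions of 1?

yes

Sum the exponent of each base dimension across the product:
  L: −2·[ϑ]_L − 2·[η]_L − 2·[k_r]_L = −2·(2) − 2·(-2) − 2·(0) = 0
  T: −2·[ϑ]_T − 2·[η]_T − 2·[k_r]_T = −2·(2) − 2·(-1) − 2·(-1) = 0
All base exponents vanish — dimensionless.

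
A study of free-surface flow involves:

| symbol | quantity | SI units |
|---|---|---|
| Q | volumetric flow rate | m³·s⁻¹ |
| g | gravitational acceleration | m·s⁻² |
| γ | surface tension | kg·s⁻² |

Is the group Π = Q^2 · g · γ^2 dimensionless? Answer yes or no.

Sum the exponent of each base dimension across the product:
  M: 2·[Q]_M + [g]_M + 2·[γ]_M = 2·(0) + (0) + 2·(1) = 2
  L: 2·[Q]_L + [g]_L + 2·[γ]_L = 2·(3) + (1) + 2·(0) = 7
  T: 2·[Q]_T + [g]_T + 2·[γ]_T = 2·(-1) + (-2) + 2·(-2) = -8
Net dimensions [M² L⁷ T⁻⁸] ≠ [1] — not dimensionless.

no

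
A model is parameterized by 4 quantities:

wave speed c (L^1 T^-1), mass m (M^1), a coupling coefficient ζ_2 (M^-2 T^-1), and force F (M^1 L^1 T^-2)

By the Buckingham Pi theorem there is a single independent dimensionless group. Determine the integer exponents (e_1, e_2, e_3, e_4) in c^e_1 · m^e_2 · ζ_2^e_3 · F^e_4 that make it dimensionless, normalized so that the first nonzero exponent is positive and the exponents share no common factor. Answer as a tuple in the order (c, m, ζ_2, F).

M: e_1·(0) + e_2·(1) + e_3·(-2) + e_4·(1) = 0
L: e_1·(1) + e_2·(0) + e_3·(0) + e_4·(1) = 0
T: e_1·(-1) + e_2·(0) + e_3·(-1) + e_4·(-2) = 0
Solving this homogeneous linear system for the smallest-integer solution (first nonzero entry positive) gives (1, 3, 1, -1).

(1, 3, 1, -1)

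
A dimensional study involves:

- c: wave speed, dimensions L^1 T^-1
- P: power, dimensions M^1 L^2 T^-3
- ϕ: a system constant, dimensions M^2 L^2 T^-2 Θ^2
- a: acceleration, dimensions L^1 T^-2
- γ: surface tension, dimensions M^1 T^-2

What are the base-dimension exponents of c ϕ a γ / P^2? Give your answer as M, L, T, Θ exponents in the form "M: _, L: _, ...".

Collect each base-dimension exponent across the product:
  M: (0) − 2·(1) + (2) + (0) + (1) = 1
  L: (1) − 2·(2) + (2) + (1) + (0) = 0
  T: (-1) − 2·(-3) + (-2) + (-2) + (-2) = -1
  Θ: (0) − 2·(0) + (2) + (0) + (0) = 2
So the dimensions are [M T⁻¹ Θ²].

M: 1, L: 0, T: -1, Θ: 2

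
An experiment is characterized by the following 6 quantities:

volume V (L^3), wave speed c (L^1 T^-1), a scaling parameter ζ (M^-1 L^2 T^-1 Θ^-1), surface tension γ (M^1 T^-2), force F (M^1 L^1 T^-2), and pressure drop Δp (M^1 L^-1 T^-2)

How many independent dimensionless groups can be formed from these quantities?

2

There are 6 variables and 4 base dimensions (M, L, T, Θ).
The dimension matrix has rank 4.
Independent dimensionless groups: 6 − 4 = 2.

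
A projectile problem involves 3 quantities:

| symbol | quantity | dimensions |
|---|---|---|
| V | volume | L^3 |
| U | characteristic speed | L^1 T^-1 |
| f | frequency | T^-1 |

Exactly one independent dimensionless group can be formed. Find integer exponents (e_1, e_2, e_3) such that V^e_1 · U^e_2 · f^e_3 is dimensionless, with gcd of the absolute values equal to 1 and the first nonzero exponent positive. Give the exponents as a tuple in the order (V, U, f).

(1, -3, 3)

L: e_1·(3) + e_2·(1) + e_3·(0) = 0
T: e_1·(0) + e_2·(-1) + e_3·(-1) = 0
Solving this homogeneous linear system for the smallest-integer solution (first nonzero entry positive) gives (1, -3, 3).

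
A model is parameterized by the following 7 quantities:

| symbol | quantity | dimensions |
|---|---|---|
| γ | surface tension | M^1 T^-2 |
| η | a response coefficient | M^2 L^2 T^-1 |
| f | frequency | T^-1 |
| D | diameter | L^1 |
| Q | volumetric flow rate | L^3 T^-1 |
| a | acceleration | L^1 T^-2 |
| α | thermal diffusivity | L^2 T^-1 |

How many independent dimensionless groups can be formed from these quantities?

4

There are 7 variables and 3 base dimensions (M, L, T).
The dimension matrix has rank 3.
Independent dimensionless groups: 7 − 3 = 4.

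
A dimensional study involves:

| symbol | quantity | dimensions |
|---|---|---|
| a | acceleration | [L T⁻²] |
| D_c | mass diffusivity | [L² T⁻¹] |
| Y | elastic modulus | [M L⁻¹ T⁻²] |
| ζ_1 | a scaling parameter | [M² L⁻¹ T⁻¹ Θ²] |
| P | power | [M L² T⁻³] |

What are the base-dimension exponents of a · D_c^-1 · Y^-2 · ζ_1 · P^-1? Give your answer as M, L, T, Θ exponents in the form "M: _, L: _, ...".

Collect each base-dimension exponent across the product:
  M: (0) − (0) − 2·(1) + (2) − (1) = -1
  L: (1) − (2) − 2·(-1) + (-1) − (2) = -2
  T: (-2) − (-1) − 2·(-2) + (-1) − (-3) = 5
  Θ: (0) − (0) − 2·(0) + (2) − (0) = 2
So the dimensions are [M⁻¹ L⁻² T⁵ Θ²].

M: -1, L: -2, T: 5, Θ: 2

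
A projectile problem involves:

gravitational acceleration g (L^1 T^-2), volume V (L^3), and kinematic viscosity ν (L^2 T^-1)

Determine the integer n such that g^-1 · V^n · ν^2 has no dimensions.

Balance the L exponent: (3)·n from V, plus −(1) + 2·(2) = 3 from the rest, must sum to zero.
3n + 3 = 0, so n = -1.

-1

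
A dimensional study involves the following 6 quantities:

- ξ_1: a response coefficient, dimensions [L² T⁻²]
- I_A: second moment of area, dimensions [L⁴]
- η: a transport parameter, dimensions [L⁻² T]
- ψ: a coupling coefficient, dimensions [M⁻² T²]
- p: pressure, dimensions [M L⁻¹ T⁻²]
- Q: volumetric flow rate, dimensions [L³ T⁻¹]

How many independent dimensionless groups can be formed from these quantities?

3

There are 6 variables and 3 base dimensions (M, L, T).
The dimension matrix has rank 3.
Independent dimensionless groups: 6 − 3 = 3.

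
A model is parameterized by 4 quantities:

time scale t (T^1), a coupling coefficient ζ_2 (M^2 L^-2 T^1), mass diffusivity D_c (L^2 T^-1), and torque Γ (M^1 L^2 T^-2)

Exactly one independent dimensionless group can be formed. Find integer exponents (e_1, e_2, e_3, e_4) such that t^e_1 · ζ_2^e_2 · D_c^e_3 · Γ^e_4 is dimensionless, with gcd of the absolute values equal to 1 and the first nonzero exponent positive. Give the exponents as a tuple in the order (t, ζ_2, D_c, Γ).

(2, -1, -3, 2)

M: e_1·(0) + e_2·(2) + e_3·(0) + e_4·(1) = 0
L: e_1·(0) + e_2·(-2) + e_3·(2) + e_4·(2) = 0
T: e_1·(1) + e_2·(1) + e_3·(-1) + e_4·(-2) = 0
Solving this homogeneous linear system for the smallest-integer solution (first nonzero entry positive) gives (2, -1, -3, 2).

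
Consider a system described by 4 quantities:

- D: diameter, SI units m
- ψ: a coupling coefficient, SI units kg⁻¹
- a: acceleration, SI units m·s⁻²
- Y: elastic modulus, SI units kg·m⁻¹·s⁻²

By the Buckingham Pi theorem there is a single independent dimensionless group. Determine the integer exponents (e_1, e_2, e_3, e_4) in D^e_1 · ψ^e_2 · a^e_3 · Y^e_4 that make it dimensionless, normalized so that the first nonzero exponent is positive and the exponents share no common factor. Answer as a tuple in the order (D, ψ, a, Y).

(2, 1, -1, 1)

M: e_1·(0) + e_2·(-1) + e_3·(0) + e_4·(1) = 0
L: e_1·(1) + e_2·(0) + e_3·(1) + e_4·(-1) = 0
T: e_1·(0) + e_2·(0) + e_3·(-2) + e_4·(-2) = 0
Solving this homogeneous linear system for the smallest-integer solution (first nonzero entry positive) gives (2, 1, -1, 1).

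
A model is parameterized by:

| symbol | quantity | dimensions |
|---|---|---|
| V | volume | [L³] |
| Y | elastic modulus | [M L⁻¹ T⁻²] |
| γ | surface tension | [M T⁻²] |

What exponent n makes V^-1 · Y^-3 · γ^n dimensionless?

Balance the M exponent: (1)·n from γ, plus −(0) − 3·(1) = -3 from the rest, must sum to zero.
n − 3 = 0, so n = 3.

3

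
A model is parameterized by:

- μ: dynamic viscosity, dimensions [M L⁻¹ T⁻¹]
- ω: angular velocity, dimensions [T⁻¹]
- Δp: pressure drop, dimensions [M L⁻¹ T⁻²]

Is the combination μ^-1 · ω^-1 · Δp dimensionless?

Sum the exponent of each base dimension across the product:
  M: −[μ]_M − [ω]_M + [Δp]_M = −(1) − (0) + (1) = 0
  L: −[μ]_L − [ω]_L + [Δp]_L = −(-1) − (0) + (-1) = 0
  T: −[μ]_T − [ω]_T + [Δp]_T = −(-1) − (-1) + (-2) = 0
  Θ: −[μ]_Θ − [ω]_Θ + [Δp]_Θ = −(0) − (0) + (0) = 0
All base exponents vanish — dimensionless.

yes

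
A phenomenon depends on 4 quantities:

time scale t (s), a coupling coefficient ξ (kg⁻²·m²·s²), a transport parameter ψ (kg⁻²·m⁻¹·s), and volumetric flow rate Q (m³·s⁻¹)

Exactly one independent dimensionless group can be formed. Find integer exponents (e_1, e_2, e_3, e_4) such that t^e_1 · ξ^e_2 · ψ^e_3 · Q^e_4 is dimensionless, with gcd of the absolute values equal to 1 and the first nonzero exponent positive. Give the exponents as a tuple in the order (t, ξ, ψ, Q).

(2, -1, 1, 1)

M: e_1·(0) + e_2·(-2) + e_3·(-2) + e_4·(0) = 0
L: e_1·(0) + e_2·(2) + e_3·(-1) + e_4·(3) = 0
T: e_1·(1) + e_2·(2) + e_3·(1) + e_4·(-1) = 0
Solving this homogeneous linear system for the smallest-integer solution (first nonzero entry positive) gives (2, -1, 1, 1).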